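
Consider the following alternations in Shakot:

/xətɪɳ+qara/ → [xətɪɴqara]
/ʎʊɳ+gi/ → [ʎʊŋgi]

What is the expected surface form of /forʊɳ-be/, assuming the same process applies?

[forʊmbe]

The data show regressive place assimilation: /ɳ/ → [ɴ] before /q/; /ɳ/ → [ŋ] before /g/. In each pair only place changes, matching the following consonant, while manner and voice stay constant.
/ɳ/ is a voiced retroflex nasal. The following trigger /b/ is bilabial, so /ɳ/ must become bilabial as well.
A voiced bilabial nasal is [m], so the surface segment is [m].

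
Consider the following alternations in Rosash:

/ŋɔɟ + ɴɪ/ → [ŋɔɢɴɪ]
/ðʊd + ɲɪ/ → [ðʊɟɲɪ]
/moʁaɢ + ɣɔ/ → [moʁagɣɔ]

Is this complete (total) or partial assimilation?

partial assimilation

Underlying /ɟ/ is realised as [ɢ] next to /ɴ/; /ɴ/ itself does not change.
The change palatal → uvular matches the place of the following /ɴ/, identifying this as place assimilation.
Manner and voice are unchanged, so the assimilation is partial, not total.
The other alternating forms pattern the same way: /d/ → [ɟ] before /ɲ/ (alveolar → palatal, matching palatal); /ɢ/ → [g] before /ɣ/ (uvular → velar, matching velar) — only place changes, and always toward the following segment.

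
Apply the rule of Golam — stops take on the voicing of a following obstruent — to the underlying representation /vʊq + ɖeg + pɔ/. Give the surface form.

[vʊɢɖekpɔ]

The rule targets /q/ (voiceless uvular stop), which sits before the trigger /ɖ/ (voiced).
Changing only its voicing to voiced gives [ɢ] — the voiced uvular stop.
At the second juncture, /g/ likewise becomes [k] adjacent to /p/.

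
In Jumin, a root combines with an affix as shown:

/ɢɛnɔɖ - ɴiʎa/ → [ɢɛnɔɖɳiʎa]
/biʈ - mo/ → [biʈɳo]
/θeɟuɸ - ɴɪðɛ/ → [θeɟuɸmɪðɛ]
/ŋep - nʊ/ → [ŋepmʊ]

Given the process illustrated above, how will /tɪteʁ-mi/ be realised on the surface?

[tɪteʁɴi]

The data show progressive place assimilation: /ɴ/ → [ɳ] after /ɖ/; /m/ → [ɳ] after /ʈ/; /ɴ/ → [m] after /ɸ/; /n/ → [m] after /p/. In each pair only place changes, matching the preceding consonant, while manner and voice stay constant.
The rule targets /m/ (voiced bilabial nasal), which sits after the trigger /ʁ/ (uvular).
The voiced uvular nasal is [ɴ], so /m/ → [ɴ].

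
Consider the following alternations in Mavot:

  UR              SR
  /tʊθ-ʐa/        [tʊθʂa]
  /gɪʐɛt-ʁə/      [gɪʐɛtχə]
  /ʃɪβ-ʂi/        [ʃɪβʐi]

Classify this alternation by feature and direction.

Underlying /ʐ/ is realised as [ʂ] next to /θ/; /θ/ itself does not change.
/ʐ/ is voiced while /θ/ is voiceless; the output [ʂ] is voiceless, matching the trigger — so the feature that spreads is voicing.
Place and manner are unchanged, so the assimilation is partial, not total.
Checking the remaining alternations: /ʁ/ → [χ] after /t/ (voiced → voiceless, matching voiceless); /ʂ/ → [ʐ] after /β/ (voiceless → voiced, matching voiced) — only voicing changes, and always toward the preceding segment.
The trigger is the preceding segment, so the direction is progressive (perseverative).

progressive voicing assimilation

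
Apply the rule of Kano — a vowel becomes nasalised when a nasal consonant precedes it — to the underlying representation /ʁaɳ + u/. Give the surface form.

[ʁaɳũ]

The vowel /u/ is adjacent to the preceding nasal /ɳ/, so it acquires [+nasal] and surfaces as [ũ].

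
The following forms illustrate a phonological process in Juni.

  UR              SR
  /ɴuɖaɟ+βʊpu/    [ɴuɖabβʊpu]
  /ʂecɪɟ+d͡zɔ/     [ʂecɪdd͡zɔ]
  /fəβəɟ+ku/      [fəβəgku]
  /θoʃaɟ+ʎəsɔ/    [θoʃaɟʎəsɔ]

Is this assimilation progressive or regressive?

The segment that alternates is /ɟ/, which surfaces as [b] when adjacent to /β/.
/ɟ/ is palatal while /β/ is bilabial; the output [b] is bilabial, matching the trigger — so the feature that spreads is place.
The same holds elsewhere in the data: /ɟ/ → [d] before /d͡z/ (palatal → alveolar, matching alveolar); /ɟ/ → [g] before /k/ (palatal → velar, matching velar) — only place changes, and always toward the following segment.
Nothing changes in [θoʃaɟʎəsɔ]: there the adjacent consonants already agree in place (/ɟ/ and /ʎ/ are both palatal), so this form is consistent with the same rule.
Since the segment that changes precedes the conditioning segment, the assimilation is regressive.

regressive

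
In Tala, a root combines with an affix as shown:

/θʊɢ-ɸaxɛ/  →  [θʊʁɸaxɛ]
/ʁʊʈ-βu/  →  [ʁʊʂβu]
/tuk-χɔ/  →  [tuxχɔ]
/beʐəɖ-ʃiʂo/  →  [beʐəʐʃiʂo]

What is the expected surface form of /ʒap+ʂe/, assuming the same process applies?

The data show regressive manner assimilation: /ɢ/ → [ʁ] before /ɸ/; /ʈ/ → [ʂ] before /β/; /k/ → [x] before /χ/; /ɖ/ → [ʐ] before /ʃ/. In each pair only manner changes, matching the following consonant, while place and voice stay constant.
/p/ is a voiceless bilabial stop. The following trigger /ʂ/ is a fricative, so /p/ must become a fricative as well.
Changing only its manner to fricative gives [ɸ] — the voiceless bilabial fricative.

[ʒaɸʂe]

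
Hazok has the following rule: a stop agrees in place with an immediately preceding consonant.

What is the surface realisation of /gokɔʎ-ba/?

[gokɔʎɟa]

The rule targets /b/ (voiced bilabial stop), which sits after the trigger /ʎ/ (palatal).
A voiced palatal stop is [ɟ], so the surface segment is [ɟ].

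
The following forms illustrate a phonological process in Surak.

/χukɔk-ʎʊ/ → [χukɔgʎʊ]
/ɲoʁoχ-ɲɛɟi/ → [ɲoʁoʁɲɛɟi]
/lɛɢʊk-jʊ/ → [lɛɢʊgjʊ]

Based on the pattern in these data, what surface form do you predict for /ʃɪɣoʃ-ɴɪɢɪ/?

The data show regressive voicing assimilation: /k/ → [g] before /ʎ/; /χ/ → [ʁ] before /ɲ/; /k/ → [g] before /j/. In each pair only voicing changes, matching the following consonant, while place and manner stay constant.
/ʃ/ is a voiceless postalveolar fricative. The following trigger /ɴ/ is voiced, so /ʃ/ must become voiced as well.
Changing only its voicing to voiced gives [ʒ] — the voiced postalveolar fricative.

[ʃɪɣoʒɴɪɢɪ]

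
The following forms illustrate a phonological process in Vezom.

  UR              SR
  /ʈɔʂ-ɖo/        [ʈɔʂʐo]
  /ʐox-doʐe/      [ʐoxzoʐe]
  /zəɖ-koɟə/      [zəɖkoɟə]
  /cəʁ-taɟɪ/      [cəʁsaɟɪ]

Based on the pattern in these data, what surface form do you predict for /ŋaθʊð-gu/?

The data show progressive manner assimilation: /ɖ/ → [ʐ] after /ʂ/; /d/ → [z] after /x/; /t/ → [s] after /ʁ/. In each pair only manner changes, matching the preceding consonant, while place and voice stay constant.
No alternation appears in [zəɖkoɟə]: there the adjacent consonants already agree in manner (/k/ and /ɖ/ are both stops), so this form is consistent with the same rule.
/g/ is a voiced velar stop. The preceding trigger /ð/ is a fricative, so /g/ must become a fricative as well.
A voiced velar fricative is [ɣ], so the surface segment is [ɣ].

[ŋaθʊðɣu]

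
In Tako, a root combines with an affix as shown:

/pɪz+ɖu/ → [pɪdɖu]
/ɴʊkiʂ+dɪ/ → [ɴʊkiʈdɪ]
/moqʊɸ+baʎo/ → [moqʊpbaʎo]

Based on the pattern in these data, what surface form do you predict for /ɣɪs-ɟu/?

The data show regressive manner assimilation: /z/ → [d] before /ɖ/; /ʂ/ → [ʈ] before /d/; /ɸ/ → [p] before /b/. In each pair only manner changes, matching the following consonant, while place and voice stay constant.
The rule targets /s/ (voiceless alveolar fricative), which sits before the trigger /ɟ/ (stop).
Changing only its manner to stop gives [t] — the voiceless alveolar stop.

[ɣɪtɟu]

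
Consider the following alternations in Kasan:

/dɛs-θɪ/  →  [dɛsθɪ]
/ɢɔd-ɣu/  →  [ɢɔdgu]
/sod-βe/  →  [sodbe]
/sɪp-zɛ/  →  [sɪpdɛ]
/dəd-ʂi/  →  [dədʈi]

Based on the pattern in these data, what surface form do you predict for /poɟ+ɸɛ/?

[poɟpɛ]

The data show progressive manner assimilation: /ɣ/ → [g] after /d/; /β/ → [b] after /d/; /z/ → [d] after /p/; /ʂ/ → [ʈ] after /d/. In each pair only manner changes, matching the preceding consonant, while place and voice stay constant.
No alternation appears in [dɛsθɪ]: there the adjacent consonants already agree in manner (/θ/ and /s/ are both fricatives), so this form is consistent with the same rule.
/ɸ/ is a voiceless bilabial fricative. The preceding trigger /ɟ/ is a stop, so /ɸ/ must become a stop as well.
A voiceless bilabial stop is [p], so the surface segment is [p].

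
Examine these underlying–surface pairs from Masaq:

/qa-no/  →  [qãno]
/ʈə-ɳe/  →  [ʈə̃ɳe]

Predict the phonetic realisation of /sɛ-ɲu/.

The data show regressive nasality assimilation (vowel nasalisation): /a/ → [ã] before /n/; /ə/ → [ə̃] before /ɳ/ — a vowel is nasalised by an immediately following nasal consonant.
/ɛ/ sits next to the nasal /ɲ/ and is therefore nasalised to [ɛ̃].

[sɛ̃ɲu]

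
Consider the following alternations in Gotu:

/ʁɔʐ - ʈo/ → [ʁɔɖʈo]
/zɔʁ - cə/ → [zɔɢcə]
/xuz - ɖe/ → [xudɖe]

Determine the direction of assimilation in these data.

Underlying /ʐ/ is realised as [ɖ] next to /ʈ/; /ʈ/ itself does not change.
/ʐ/ is a fricative while /ʈ/ is a stop; the output [ɖ] is a stop, matching the trigger — so the feature that spreads is manner.
The same holds elsewhere in the data: /ʁ/ → [ɢ] before /c/ (fricative → stop, matching a stop); /z/ → [d] before /ɖ/ (fricative → stop, matching a stop) — only manner changes, and always toward the following segment.
Since the segment that changes precedes the conditioning segment, the assimilation is regressive.

regressive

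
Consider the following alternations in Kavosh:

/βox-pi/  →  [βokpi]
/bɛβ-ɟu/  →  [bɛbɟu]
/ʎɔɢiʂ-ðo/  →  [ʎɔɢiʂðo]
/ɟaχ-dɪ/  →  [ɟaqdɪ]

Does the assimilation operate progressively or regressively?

regressive

Comparing underlying and surface forms, /x/ → [k] is the alternation; the neighbouring /p/ is constant.
The change fricative → stop matches the manner of the following /p/, identifying this as manner assimilation.
Checking the remaining alternations: /β/ → [b] before /ɟ/ (fricative → stop, matching a stop); /χ/ → [q] before /d/ (fricative → stop, matching a stop) — only manner changes, and always toward the following segment.
No alternation appears in [ʎɔɢiʂðo]: there the adjacent consonants already agree in manner (/ʂ/ and /ð/ are both fricatives), so this form is consistent with the same rule.
Since the segment that changes precedes the conditioning segment, the assimilation is regressive.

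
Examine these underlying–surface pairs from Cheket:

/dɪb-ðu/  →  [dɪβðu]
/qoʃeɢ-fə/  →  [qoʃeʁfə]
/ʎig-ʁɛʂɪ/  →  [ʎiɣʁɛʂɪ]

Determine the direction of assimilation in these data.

regressive

Underlying /b/ is realised as [β] next to /ð/; /ð/ itself does not change.
/b/ is a stop while /ð/ is a fricative; the output [β] is a fricative, matching the trigger — so the feature that spreads is manner.
Checking the remaining alternations: /ɢ/ → [ʁ] before /f/ (stop → fricative, matching a fricative); /g/ → [ɣ] before /ʁ/ (stop → fricative, matching a fricative) — only manner changes, and always toward the following segment.
The trigger is the following segment, so the direction is regressive (anticipatory).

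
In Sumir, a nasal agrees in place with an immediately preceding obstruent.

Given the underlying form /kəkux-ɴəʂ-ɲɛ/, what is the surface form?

[kəkuxŋəʂɳɛ]

The rule targets /ɴ/ (voiced uvular nasal), which sits after the trigger /x/ (velar).
Changing only its place to velar gives [ŋ] — the voiced velar nasal.
At the second juncture, /ɲ/ likewise becomes [ɳ] adjacent to /ʂ/.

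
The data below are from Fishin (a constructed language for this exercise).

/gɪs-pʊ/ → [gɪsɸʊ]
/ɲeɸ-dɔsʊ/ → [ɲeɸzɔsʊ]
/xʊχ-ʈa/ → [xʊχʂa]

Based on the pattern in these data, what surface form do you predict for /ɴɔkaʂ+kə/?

The data show progressive manner assimilation: /p/ → [ɸ] after /s/; /d/ → [z] after /ɸ/; /ʈ/ → [ʂ] after /χ/. In each pair only manner changes, matching the preceding consonant, while place and voice stay constant.
The rule targets /k/ (voiceless velar stop), which sits after the trigger /ʂ/ (fricative).
A voiceless velar fricative is [x], so the surface segment is [x].

[ɴɔkaʂxə]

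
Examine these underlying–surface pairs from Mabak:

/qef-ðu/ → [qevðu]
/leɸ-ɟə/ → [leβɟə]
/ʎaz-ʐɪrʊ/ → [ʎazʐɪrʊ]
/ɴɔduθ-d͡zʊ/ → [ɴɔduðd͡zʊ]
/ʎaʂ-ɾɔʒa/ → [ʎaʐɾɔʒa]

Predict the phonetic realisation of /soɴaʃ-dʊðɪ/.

The data show regressive voicing assimilation: /f/ → [v] before /ð/; /ɸ/ → [β] before /ɟ/; /θ/ → [ð] before /d͡z/; /ʂ/ → [ʐ] before /ɾ/. In each pair only voicing changes, matching the following consonant, while place and manner stay constant.
No alternation appears in [ʎazʐɪrʊ]: there the adjacent consonants already agree in voicing (/z/ and /ʐ/ are both voiced), so this form is consistent with the same rule.
The rule targets /ʃ/ (voiceless postalveolar fricative), which sits before the trigger /d/ (voiced).
A voiced postalveolar fricative is [ʒ], so the surface segment is [ʒ].

[soɴaʒdʊðɪ]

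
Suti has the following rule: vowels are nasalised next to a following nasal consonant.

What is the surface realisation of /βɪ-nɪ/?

The vowel /ɪ/ is adjacent to the following nasal /n/, so it acquires [+nasal] and surfaces as [ɪ̃].

[βɪ̃nɪ]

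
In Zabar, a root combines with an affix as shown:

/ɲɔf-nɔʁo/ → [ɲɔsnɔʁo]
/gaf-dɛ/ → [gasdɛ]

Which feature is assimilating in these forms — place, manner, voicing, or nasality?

Comparing underlying and surface forms, /f/ → [s] is the alternation; the neighbouring /n/ is constant.
The change labiodental → alveolar matches the place of the following /n/, identifying this as place assimilation.
The same holds elsewhere in the data: /f/ → [s] before /d/ (labiodental → alveolar, matching alveolar) — only place changes, and always toward the following segment.

place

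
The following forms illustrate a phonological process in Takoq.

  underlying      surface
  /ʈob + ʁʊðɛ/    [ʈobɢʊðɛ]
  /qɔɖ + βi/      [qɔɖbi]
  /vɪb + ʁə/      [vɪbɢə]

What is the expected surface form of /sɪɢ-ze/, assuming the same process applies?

[sɪɢde]

The data show progressive manner assimilation: /ʁ/ → [ɢ] after /b/; /β/ → [b] after /ɖ/. In each pair only manner changes, matching the preceding consonant, while place and voice stay constant.
The rule targets /z/ (voiced alveolar fricative), which sits after the trigger /ɢ/ (stop).
The voiced alveolar stop is [d], so /z/ → [d].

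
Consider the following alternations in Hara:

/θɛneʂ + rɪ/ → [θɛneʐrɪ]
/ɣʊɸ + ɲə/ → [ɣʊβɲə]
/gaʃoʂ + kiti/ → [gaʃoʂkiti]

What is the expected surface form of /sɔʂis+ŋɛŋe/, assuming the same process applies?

[sɔʂizŋɛŋe]

The data show regressive voicing assimilation: /ʂ/ → [ʐ] before /r/; /ɸ/ → [β] before /ɲ/. In each pair only voicing changes, matching the following consonant, while place and manner stay constant.
No alternation appears in [gaʃoʂkiti]: there the adjacent consonants already agree in voicing (/ʂ/ and /k/ are both voiceless), so this form is consistent with the same rule.
The rule targets /s/ (voiceless alveolar fricative), which sits before the trigger /ŋ/ (voiced).
Changing only its voicing to voiced gives [z] — the voiced alveolar fricative.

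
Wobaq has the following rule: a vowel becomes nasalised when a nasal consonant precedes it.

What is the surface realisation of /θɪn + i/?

[θɪnĩ]

/i/ sits next to the nasal /n/ and is therefore nasalised to [ĩ].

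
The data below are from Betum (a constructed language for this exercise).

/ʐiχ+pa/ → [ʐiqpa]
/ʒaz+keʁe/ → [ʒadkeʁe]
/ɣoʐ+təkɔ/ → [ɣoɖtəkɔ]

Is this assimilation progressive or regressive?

Underlying /χ/ is realised as [q] next to /p/; /p/ itself does not change.
The change fricative → stop matches the manner of the following /p/, identifying this as manner assimilation.
Checking the remaining alternations: /z/ → [d] before /k/ (fricative → stop, matching a stop); /ʐ/ → [ɖ] before /t/ (fricative → stop, matching a stop) — only manner changes, and always toward the following segment.
The trigger is the following segment, so the direction is regressive (anticipatory).

regressive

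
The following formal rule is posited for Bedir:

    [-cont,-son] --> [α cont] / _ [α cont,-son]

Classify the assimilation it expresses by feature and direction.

The shared variable α links the value of [cont] on the target to that of the neighbouring obstruent. [cont] distinguishes stops from fricatives — a manner-of-articulation feature — so this is manner assimilation.
Since the environment is written after the underscore, the trigger follows the target; the direction is regressive.

regressive manner assimilation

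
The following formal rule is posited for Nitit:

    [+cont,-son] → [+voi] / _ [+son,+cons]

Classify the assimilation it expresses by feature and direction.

The structural change is [+voi], and the conditioning segment [+son,+cons] (a sonorant consonant) is itself voiced, so the target comes to share the voicing of its neighbour — voicing assimilation.
The conditioning segment sits to the right of the focus bar, meaning the trigger follows the segment that changes — regressive assimilation.

regressive voicing assimilation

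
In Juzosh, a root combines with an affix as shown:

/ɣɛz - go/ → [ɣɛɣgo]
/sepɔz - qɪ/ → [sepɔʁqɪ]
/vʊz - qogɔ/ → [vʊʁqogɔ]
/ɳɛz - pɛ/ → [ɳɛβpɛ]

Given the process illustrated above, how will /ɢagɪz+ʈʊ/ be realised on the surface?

The data show regressive place assimilation: /z/ → [ɣ] before /g/; /z/ → [ʁ] before /q/; /z/ → [β] before /p/. In each pair only place changes, matching the following consonant, while manner and voice stay constant.
The rule targets /z/ (voiced alveolar fricative), which sits before the trigger /ʈ/ (retroflex).
The voiced retroflex fricative is [ʐ], so /z/ → [ʐ].

[ɢagɪʐʈʊ]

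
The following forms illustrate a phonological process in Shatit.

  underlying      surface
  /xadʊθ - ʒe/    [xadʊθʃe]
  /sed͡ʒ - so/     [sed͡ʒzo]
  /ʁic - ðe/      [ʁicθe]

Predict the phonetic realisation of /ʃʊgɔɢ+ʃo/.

The data show progressive voicing assimilation: /ʒ/ → [ʃ] after /θ/; /s/ → [z] after /d͡ʒ/; /ð/ → [θ] after /c/. In each pair only voicing changes, matching the preceding consonant, while place and manner stay constant.
/ʃ/ is a voiceless postalveolar fricative. The preceding trigger /ɢ/ is voiced, so /ʃ/ must become voiced as well.
A voiced postalveolar fricative is [ʒ], so the surface segment is [ʒ].

[ʃʊgɔɢʒo]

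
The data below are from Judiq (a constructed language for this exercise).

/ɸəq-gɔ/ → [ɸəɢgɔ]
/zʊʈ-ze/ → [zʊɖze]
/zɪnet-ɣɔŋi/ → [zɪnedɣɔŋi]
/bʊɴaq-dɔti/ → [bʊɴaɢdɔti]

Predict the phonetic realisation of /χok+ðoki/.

[χogðoki]

The data show regressive voicing assimilation: /q/ → [ɢ] before /g/; /ʈ/ → [ɖ] before /z/; /t/ → [d] before /ɣ/; /q/ → [ɢ] before /d/. In each pair only voicing changes, matching the following consonant, while place and manner stay constant.
/k/ is a voiceless velar stop. The following trigger /ð/ is voiced, so /k/ must become voiced as well.
A voiced velar stop is [g], so the surface segment is [g].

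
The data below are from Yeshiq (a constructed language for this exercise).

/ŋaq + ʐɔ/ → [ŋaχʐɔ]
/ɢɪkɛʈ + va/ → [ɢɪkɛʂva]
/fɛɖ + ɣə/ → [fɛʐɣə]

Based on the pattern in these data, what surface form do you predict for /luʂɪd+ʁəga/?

The data show regressive manner assimilation: /q/ → [χ] before /ʐ/; /ʈ/ → [ʂ] before /v/; /ɖ/ → [ʐ] before /ɣ/. In each pair only manner changes, matching the following consonant, while place and voice stay constant.
/d/ is a voiced alveolar stop. The following trigger /ʁ/ is a fricative, so /d/ must become a fricative as well.
Changing only its manner to fricative gives [z] — the voiced alveolar fricative.

[luʂɪzʁəga]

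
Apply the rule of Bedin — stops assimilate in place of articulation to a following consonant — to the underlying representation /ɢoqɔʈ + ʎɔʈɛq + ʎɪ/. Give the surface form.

The rule targets /ʈ/ (voiceless retroflex stop), which sits before the trigger /ʎ/ (palatal).
The voiceless palatal stop is [c], so /ʈ/ → [c].
The same rule applies at the second boundary: /q/ → [c] next to /ʎ/.

[ɢoqɔcʎɔʈɛcʎɪ]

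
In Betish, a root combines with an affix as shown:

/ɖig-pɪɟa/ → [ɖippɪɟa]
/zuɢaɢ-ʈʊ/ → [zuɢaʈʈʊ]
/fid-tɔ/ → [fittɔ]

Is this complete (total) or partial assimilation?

total assimilation

Underlying /g/ is realised as [p] next to /p/; /p/ itself does not change.
The output [p] is identical to the trigger /p/ — every feature (place, manner, voicing) has been copied — so this is total assimilation.
The other forms behave the same way: /ɢ/ → [ʈ] before /ʈ/; /d/ → [t] before /t/ — in each case the output is a copy of the following consonant.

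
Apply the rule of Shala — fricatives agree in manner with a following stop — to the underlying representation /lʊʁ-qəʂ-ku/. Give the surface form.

The rule targets /ʁ/ (voiced uvular fricative), which sits before the trigger /q/ (stop).
The voiced uvular stop is [ɢ], so /ʁ/ → [ɢ].
The same rule applies at the second boundary: /ʂ/ → [ʈ] next to /k/.

[lʊɢqəʈku]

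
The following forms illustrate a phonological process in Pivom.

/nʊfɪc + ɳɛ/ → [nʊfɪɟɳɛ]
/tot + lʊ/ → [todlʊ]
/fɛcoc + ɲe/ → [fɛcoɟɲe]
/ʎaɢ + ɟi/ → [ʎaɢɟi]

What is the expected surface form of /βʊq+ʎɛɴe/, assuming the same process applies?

[βʊɢʎɛɴe]

The data show regressive voicing assimilation: /c/ → [ɟ] before /ɳ/; /t/ → [d] before /l/; /c/ → [ɟ] before /ɲ/. In each pair only voicing changes, matching the following consonant, while place and manner stay constant.
No alternation appears in [ʎaɢɟi]: there the adjacent consonants already agree in voicing (/ɢ/ and /ɟ/ are both voiced), so this form is consistent with the same rule.
/q/ is a voiceless uvular stop. The following trigger /ʎ/ is voiced, so /q/ must become voiced as well.
A voiced uvular stop is [ɢ], so the surface segment is [ɢ].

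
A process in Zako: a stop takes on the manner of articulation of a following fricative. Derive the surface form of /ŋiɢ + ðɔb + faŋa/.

The rule targets /ɢ/ (voiced uvular stop), which sits before the trigger /ð/ (fricative).
A voiced uvular fricative is [ʁ], so the surface segment is [ʁ].
At the second juncture, /b/ likewise becomes [β] adjacent to /f/.

[ŋiʁðɔβfaŋa]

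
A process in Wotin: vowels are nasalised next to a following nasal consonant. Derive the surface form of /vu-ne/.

[vũne]

/u/ sits next to the nasal /n/ and is therefore nasalised to [ũ].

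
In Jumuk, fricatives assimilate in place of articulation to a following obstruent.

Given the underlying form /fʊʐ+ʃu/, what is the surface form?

[fʊʒʃu]

The rule targets /ʐ/ (voiced retroflex fricative), which sits before the trigger /ʃ/ (postalveolar).
Changing only its place to postalveolar gives [ʒ] — the voiced postalveolar fricative.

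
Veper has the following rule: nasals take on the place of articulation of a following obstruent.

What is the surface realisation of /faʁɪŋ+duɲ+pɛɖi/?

[faʁɪndumpɛɖi]

/ŋ/ is a voiced velar nasal. The following trigger /d/ is alveolar, so /ŋ/ must become alveolar as well.
A voiced alveolar nasal is [n], so the surface segment is [n].
The same rule applies at the second boundary: /ɲ/ → [m] next to /p/.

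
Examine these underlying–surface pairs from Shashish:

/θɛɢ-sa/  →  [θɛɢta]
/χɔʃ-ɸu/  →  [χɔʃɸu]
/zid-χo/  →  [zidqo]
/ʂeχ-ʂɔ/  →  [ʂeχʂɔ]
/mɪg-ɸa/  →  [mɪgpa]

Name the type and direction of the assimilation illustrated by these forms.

Comparing underlying and surface forms, /s/ → [t] is the alternation; the neighbouring /ɢ/ is constant.
The change fricative → stop matches the manner of the preceding /ɢ/, identifying this as manner assimilation.
Place and voice are unchanged, so the assimilation is partial, not total.
The same holds elsewhere in the data: /χ/ → [q] after /d/ (fricative → stop, matching a stop); /ɸ/ → [p] after /g/ (fricative → stop, matching a stop) — only manner changes, and always toward the preceding segment.
No alternation appears in [χɔʃɸu], [ʂeχʂɔ]: there the adjacent consonants already agree in manner (/ɸ/ and /ʃ/ are both fricatives; /ʂ/ and /χ/ are both fricatives), so these forms are consistent with the same rule.
The trigger is the preceding segment, so the direction is progressive (perseverative).

progressive manner assimilation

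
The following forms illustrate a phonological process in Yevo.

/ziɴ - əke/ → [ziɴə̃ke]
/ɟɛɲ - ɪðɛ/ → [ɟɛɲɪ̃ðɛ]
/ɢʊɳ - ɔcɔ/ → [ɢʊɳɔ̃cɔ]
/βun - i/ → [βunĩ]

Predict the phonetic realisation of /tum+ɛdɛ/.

[tumɛ̃dɛ]

The data show progressive nasality assimilation (vowel nasalisation): /ə/ → [ə̃] after /ɴ/; /ɪ/ → [ɪ̃] after /ɲ/; /ɔ/ → [ɔ̃] after /ɳ/; /i/ → [ĩ] after /n/ — a vowel is nasalised by an immediately preceding nasal consonant.
The vowel /ɛ/ is adjacent to the preceding nasal /m/, so it acquires [+nasal] and surfaces as [ɛ̃].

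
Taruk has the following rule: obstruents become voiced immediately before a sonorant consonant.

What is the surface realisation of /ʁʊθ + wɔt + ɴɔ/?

[ʁʊðwɔdɴɔ]

The rule targets /θ/ (voiceless dental fricative), which sits before the trigger /w/ (voiced).
A voiced dental fricative is [ð], so the surface segment is [ð].
The same rule applies at the second boundary: /t/ → [d] next to /ɴ/.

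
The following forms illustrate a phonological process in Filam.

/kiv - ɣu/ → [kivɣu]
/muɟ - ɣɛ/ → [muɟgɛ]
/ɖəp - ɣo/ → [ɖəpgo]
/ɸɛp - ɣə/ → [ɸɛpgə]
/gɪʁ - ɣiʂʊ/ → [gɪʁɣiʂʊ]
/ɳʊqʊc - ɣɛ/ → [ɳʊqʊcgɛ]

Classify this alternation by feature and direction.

progressive manner assimilation

Comparing underlying and surface forms, /ɣ/ → [g] is the alternation; the neighbouring /ɟ/ is constant.
The change fricative → stop matches the manner of the preceding /ɟ/, identifying this as manner assimilation.
Place and voice are unchanged, so the assimilation is partial, not total.
Checking the remaining alternations: /ɣ/ → [g] after /p/ (fricative → stop, matching a stop); /ɣ/ → [g] after /c/ (fricative → stop, matching a stop) — only manner changes, and always toward the preceding segment.
No alternation appears in [kivɣu], [gɪʁɣiʂʊ]: there the adjacent consonants already agree in manner (/ɣ/ and /v/ are both fricatives; /ɣ/ and /ʁ/ are both fricatives), so these forms are consistent with the same rule.
The trigger is the preceding segment, so the direction is progressive (perseverative).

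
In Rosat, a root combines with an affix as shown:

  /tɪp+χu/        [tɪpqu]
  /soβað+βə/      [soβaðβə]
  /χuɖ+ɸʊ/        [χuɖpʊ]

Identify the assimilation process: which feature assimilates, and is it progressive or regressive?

progressive manner assimilation

Underlying /χ/ is realised as [q] next to /p/; /p/ itself does not change.
The change fricative → stop matches the manner of the preceding /p/, identifying this as manner assimilation.
Place and voice are unchanged, so the assimilation is partial, not total.
Checking the remaining alternation: /ɸ/ → [p] after /ɖ/ (fricative → stop, matching a stop) — only manner changes, and always toward the preceding segment.
No alternation appears in [soβaðβə]: there the adjacent consonants already agree in manner (/β/ and /ð/ are both fricatives), so this form is consistent with the same rule.
The trigger is the preceding segment, so the direction is progressive (perseverative).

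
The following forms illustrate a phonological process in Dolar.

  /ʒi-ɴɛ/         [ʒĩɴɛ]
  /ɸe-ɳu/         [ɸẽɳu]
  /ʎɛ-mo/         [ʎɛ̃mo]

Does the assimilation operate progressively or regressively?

regressive

The vowel /i/ surfaces as nasalised [ĩ] next to the following nasal /ɴ/ — it has acquired the [+nasal] feature of its neighbour.
Likewise in the remaining data: /e/ → [ẽ] before /ɳ/; /ɛ/ → [ɛ̃] before /m/ — each time a vowel is nasalised next to a following nasal.
Because the conditioning nasal is to the right of the vowel that changes, the process is regressive (anticipatory).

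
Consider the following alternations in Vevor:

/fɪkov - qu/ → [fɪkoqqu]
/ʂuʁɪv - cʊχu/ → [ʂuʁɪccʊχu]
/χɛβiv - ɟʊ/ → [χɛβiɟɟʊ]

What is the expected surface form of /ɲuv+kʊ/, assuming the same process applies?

The data show regressive total assimilation (/v/ → [q] before /q/; /v/ → [c] before /c/; /v/ → [ɟ] before /ɟ/): in every case the target segment becomes identical to its following neighbour, copying more than a single feature.
/v/ is the segment targeted by the rule; it sits immediately before /k/, so it assimilates completely and surfaces as [k].

[ɲukkʊ]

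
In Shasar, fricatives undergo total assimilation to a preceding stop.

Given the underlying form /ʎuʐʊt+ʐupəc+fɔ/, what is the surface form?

/ʐ/ is the segment targeted by the rule; it sits immediately after /t/, so it assimilates completely and surfaces as [t].
The same rule applies at the second boundary: /f/ → [c] next to /c/.

[ʎuʐʊttupəccɔ]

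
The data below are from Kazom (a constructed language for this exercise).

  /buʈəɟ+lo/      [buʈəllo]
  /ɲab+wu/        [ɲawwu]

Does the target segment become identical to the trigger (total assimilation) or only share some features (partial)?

total assimilation

Underlying /ɟ/ is realised as [l] next to /l/; /l/ itself does not change.
The output [l] is identical to the trigger /l/ — every feature (place, manner, voicing) has been copied — so this is total assimilation.
The remaining alternation confirms this: /b/ → [w] before /w/ — in each case the output is a copy of the following consonant.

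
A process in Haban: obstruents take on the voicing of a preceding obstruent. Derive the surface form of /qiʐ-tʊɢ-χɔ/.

The rule targets /t/ (voiceless alveolar stop), which sits after the trigger /ʐ/ (voiced).
The voiced alveolar stop is [d], so /t/ → [d].
The same rule applies at the second boundary: /χ/ → [ʁ] next to /ɢ/.

[qiʐdʊɢʁɔ]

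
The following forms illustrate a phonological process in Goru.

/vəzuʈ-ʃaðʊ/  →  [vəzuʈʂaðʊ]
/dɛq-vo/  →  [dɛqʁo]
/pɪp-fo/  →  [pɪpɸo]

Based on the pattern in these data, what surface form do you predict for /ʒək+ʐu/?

[ʒəkɣu]

The data show progressive place assimilation: /ʃ/ → [ʂ] after /ʈ/; /v/ → [ʁ] after /q/; /f/ → [ɸ] after /p/. In each pair only place changes, matching the preceding consonant, while manner and voice stay constant.
The rule targets /ʐ/ (voiced retroflex fricative), which sits after the trigger /k/ (velar).
Changing only its place to velar gives [ɣ] — the voiced velar fricative.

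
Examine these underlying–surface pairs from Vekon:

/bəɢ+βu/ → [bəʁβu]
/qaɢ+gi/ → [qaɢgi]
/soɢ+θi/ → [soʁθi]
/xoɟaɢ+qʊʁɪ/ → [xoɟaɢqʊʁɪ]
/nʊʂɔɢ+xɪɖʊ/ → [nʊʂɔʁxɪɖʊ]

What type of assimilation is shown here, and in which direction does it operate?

Underlying /ɢ/ is realised as [ʁ] next to /β/; /β/ itself does not change.
/ɢ/ is a stop while /β/ is a fricative; the output [ʁ] is a fricative, matching the trigger — so the feature that spreads is manner.
Place and voice are unchanged, so the assimilation is partial, not total.
The same holds elsewhere in the data: /ɢ/ → [ʁ] before /θ/ (stop → fricative, matching a fricative); /ɢ/ → [ʁ] before /x/ (stop → fricative, matching a fricative) — only manner changes, and always toward the following segment.
No alternation appears in [qaɢgi], [xoɟaɢqʊʁɪ]: there the adjacent consonants already agree in manner (/ɢ/ and /g/ are both stops; /ɢ/ and /q/ are both stops), so these forms are consistent with the same rule.
Since the segment that changes precedes the conditioning segment, the assimilation is regressive.

regressive manner assimilation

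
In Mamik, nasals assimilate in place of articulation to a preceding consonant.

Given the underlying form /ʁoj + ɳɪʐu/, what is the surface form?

/ɳ/ is a voiced retroflex nasal. The preceding trigger /j/ is palatal, so /ɳ/ must become palatal as well.
The voiced palatal nasal is [ɲ], so /ɳ/ → [ɲ].

[ʁojɲɪʐu]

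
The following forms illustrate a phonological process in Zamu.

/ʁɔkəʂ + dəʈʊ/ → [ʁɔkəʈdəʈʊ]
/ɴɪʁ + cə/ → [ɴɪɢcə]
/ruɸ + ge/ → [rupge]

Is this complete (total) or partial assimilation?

Underlying /ʂ/ is realised as [ʈ] next to /d/; /d/ itself does not change.
The change fricative → stop matches the manner of the following /d/, identifying this as manner assimilation.
Place and voice are unchanged, so the assimilation is partial, not total.
The other alternating forms pattern the same way: /ʁ/ → [ɢ] before /c/ (fricative → stop, matching a stop); /ɸ/ → [p] before /g/ (fricative → stop, matching a stop) — only manner changes, and always toward the following segment.

partial assimilation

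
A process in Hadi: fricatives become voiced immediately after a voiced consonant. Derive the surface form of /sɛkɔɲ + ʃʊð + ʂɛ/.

[sɛkɔɲʒʊðʐɛ]

The rule targets /ʃ/ (voiceless postalveolar fricative), which sits after the trigger /ɲ/ (voiced).
A voiced postalveolar fricative is [ʒ], so the surface segment is [ʒ].
The same rule applies at the second boundary: /ʂ/ → [ʐ] next to /ð/.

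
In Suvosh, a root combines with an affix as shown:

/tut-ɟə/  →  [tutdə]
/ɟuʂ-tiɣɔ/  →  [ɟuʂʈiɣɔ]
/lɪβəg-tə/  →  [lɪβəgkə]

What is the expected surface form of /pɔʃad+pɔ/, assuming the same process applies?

[pɔʃadtɔ]

The data show progressive place assimilation: /ɟ/ → [d] after /t/; /t/ → [ʈ] after /ʂ/; /t/ → [k] after /g/. In each pair only place changes, matching the preceding consonant, while manner and voice stay constant.
/p/ is a voiceless bilabial stop. The preceding trigger /d/ is alveolar, so /p/ must become alveolar as well.
The voiceless alveolar stop is [t], so /p/ → [t].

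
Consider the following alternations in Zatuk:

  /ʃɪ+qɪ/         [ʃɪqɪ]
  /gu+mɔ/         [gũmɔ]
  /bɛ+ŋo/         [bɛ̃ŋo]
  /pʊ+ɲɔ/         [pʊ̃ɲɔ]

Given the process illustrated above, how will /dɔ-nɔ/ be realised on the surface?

[dɔ̃nɔ]

The data show regressive nasality assimilation (vowel nasalisation): /u/ → [ũ] before /m/; /ɛ/ → [ɛ̃] before /ŋ/; /ʊ/ → [ʊ̃] before /ɲ/ — a vowel is nasalised by an immediately following nasal consonant.
No change occurs in [ʃɪqɪ] because the vowel at the boundary is adjacent to an oral consonant, not a nasal (/ɪ/ next to /q/).
The vowel /ɔ/ is adjacent to the following nasal /n/, so it acquires [+nasal] and surfaces as [ɔ̃].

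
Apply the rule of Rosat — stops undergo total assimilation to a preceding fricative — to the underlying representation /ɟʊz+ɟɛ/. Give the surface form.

/ɟ/ is the segment targeted by the rule; it sits immediately after /z/, so it assimilates completely and surfaces as [z].

[ɟʊzzɛ]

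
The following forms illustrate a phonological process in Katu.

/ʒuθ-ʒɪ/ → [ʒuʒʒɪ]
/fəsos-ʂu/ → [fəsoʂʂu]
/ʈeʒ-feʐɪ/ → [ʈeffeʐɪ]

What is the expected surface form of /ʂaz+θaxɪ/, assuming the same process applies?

The data show regressive total assimilation (/θ/ → [ʒ] before /ʒ/; /s/ → [ʂ] before /ʂ/; /ʒ/ → [f] before /f/): in every case the target segment becomes identical to its following neighbour, copying more than a single feature.
/z/ is the segment targeted by the rule; it sits immediately before /θ/, so it assimilates completely and surfaces as [θ].

[ʂaθθaxɪ]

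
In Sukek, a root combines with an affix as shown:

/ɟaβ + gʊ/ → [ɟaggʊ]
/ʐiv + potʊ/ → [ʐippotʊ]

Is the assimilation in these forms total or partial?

total assimilation

Comparing underlying and surface forms, /β/ → [g] is the alternation; the neighbouring /g/ is constant.
The output [g] is identical to the trigger /g/ — every feature (place, manner, voicing) has been copied — so this is total assimilation.
The remaining alternation confirms this: /v/ → [p] before /p/ — in each case the output is a copy of the following consonant.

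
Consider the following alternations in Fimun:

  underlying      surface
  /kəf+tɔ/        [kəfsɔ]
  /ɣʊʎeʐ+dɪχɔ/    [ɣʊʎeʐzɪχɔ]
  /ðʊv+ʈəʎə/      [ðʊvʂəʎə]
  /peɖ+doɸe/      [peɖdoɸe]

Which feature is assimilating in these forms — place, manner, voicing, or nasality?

manner

Underlying /t/ is realised as [s] next to /f/; /f/ itself does not change.
The change stop → fricative matches the manner of the preceding /f/, identifying this as manner assimilation.
The same holds elsewhere in the data: /d/ → [z] after /ʐ/ (stop → fricative, matching a fricative); /ʈ/ → [ʂ] after /v/ (stop → fricative, matching a fricative) — only manner changes, and always toward the preceding segment.
No alternation appears in [peɖdoɸe]: there the adjacent consonants already agree in manner (/d/ and /ɖ/ are both stops), so this form is consistent with the same rule.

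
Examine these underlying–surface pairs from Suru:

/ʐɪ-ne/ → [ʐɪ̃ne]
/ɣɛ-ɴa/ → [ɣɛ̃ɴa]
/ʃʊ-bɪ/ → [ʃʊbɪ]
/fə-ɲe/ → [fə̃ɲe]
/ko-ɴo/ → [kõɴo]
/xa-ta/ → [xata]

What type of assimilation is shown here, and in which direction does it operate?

The vowel /ɪ/ surfaces as nasalised [ɪ̃] next to the following nasal /n/ — it has acquired the [+nasal] feature of its neighbour.
The other forms show the same pattern: /ɛ/ → [ɛ̃] before /ɴ/; /ə/ → [ə̃] before /ɲ/; /o/ → [õ] before /ɴ/ — each time a vowel is nasalised next to a following nasal.
No change occurs in [ʃʊbɪ], [xata] because the vowel at the boundary is adjacent to an oral consonant, not a nasal (/ʊ/ next to /b/; /a/ next to /t/).
Because the conditioning nasal is to the right of the vowel that changes, the process is regressive (anticipatory).

regressive nasality assimilation (vowel nasalisation)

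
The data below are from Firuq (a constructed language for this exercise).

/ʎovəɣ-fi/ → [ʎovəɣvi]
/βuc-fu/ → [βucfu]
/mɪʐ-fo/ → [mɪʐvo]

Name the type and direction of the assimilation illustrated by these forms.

The segment that alternates is /f/, which surfaces as [v] when adjacent to /ɣ/.
/f/ is voiceless while /ɣ/ is voiced; the output [v] is voiced, matching the trigger — so the feature that spreads is voicing.
Place and manner are unchanged, so the assimilation is partial, not total.
Checking the remaining alternation: /f/ → [v] after /ʐ/ (voiceless → voiced, matching voiced) — only voicing changes, and always toward the preceding segment.
Nothing changes in [βucfu]: there the adjacent consonants already agree in voicing (/f/ and /c/ are both voiceless), so this form is consistent with the same rule.
The trigger is the preceding segment, so the direction is progressive (perseverative).

progressive voicing assimilation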